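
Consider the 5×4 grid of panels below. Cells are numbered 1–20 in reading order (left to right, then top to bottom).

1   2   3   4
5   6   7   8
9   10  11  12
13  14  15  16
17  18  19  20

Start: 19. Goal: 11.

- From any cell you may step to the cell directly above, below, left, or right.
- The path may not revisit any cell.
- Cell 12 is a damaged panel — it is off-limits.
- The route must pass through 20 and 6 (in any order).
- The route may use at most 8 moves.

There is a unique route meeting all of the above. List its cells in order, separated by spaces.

19 20 16 15 14 10 6 7 11

The budget equals the shortest possible length, so every move has to be on a shortest route through the required cells.
Route from 19: right to 20, up to 16, 2× left (reaching 14), 2× up (reaching 6), right to 7, down to 11 — 8 moves in all.
Check: all required cells visited; 8 ≤ 8 moves.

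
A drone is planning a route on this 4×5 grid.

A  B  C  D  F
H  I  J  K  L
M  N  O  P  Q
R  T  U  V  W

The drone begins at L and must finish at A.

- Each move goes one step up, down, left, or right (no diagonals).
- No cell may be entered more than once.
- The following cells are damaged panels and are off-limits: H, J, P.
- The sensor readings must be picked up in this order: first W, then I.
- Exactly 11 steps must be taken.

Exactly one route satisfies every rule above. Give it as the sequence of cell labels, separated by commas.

L, Q, W, V, U, T, R, M, N, I, B, A

The waypoints must appear in the order W, I, with no cell reused.
Route from L: 2× down (reaching W), 4× left (reaching R), up to M, right to N, 2× up (reaching B), left to A — 11 moves in all.
Check: order respected (W at step 2, I at step 9); 11 moves as required.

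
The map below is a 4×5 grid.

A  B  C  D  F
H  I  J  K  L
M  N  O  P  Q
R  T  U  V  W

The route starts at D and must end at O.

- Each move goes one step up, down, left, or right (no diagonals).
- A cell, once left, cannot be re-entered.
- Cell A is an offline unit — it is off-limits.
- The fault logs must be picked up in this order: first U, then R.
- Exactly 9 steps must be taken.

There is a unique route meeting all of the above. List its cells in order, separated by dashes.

The waypoints must appear in the order U, R, with no cell reused.
Route from D: down 3 to V, left 3 to R, up 1 to M, right 2 to O — 9 moves in all.
Check: order respected (U at step 4, R at step 6); 9 moves as required.

D - K - P - V - U - T - R - M - N - O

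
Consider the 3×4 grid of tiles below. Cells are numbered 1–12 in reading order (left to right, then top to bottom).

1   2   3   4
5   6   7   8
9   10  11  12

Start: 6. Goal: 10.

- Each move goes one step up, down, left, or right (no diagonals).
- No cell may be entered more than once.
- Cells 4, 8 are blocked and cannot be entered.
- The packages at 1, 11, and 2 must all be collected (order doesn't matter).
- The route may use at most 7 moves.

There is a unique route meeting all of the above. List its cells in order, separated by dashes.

6 - 5 - 1 - 2 - 3 - 7 - 11 - 10

Any route must reach 1, 11, and 2 and still end at 10 within 7 moves, so the order of the required stops is forced.
Route from 6: left to 5, up to 1, 2× right (reaching 3), 2× down (reaching 11), left to 10 — 7 moves in all.
Check: all required cells visited; 7 ≤ 7 moves.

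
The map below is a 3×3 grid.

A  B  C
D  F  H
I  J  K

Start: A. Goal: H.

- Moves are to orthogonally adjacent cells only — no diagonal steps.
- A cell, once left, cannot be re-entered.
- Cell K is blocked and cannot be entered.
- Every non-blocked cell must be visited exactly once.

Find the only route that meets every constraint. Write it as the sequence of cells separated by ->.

A -> D -> I -> J -> F -> B -> C -> H

Need to visit all 8 open cells exactly once, starting at A and ending at H.
Cell J has only two open neighbours (F and I), so the path must pass straight through it: one of those is the cell it's entered from and the other is where it exits.
Route from A: 2× down (reaching I), right to J, 2× up (reaching B), right to C, down to H — 7 moves in all.
Check: all 8 open cells covered.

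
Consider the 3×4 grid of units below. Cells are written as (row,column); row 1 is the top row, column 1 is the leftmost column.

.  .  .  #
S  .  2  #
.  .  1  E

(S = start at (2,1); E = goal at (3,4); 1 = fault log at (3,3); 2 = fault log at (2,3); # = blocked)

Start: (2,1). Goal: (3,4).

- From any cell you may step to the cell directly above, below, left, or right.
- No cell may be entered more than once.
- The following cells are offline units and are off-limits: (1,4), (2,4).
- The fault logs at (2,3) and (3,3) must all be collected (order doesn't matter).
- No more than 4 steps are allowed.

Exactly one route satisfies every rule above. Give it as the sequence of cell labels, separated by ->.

(2,1) -> (2,2) -> (2,3) -> (3,3) -> (3,4)

The budget equals the shortest possible length, so every move has to be on a shortest route through the required cells.
Route from (2,1): right 2 to (2,3), down 1 to (3,3), right 1 to (3,4) — 4 moves in all.
Check: all required cells visited; 4 ≤ 4 moves.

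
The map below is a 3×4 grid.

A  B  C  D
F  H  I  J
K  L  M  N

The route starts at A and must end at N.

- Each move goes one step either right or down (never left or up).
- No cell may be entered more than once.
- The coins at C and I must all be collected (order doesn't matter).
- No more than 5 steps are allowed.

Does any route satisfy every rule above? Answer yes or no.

yes

One route that works: A → B → C → I → M → N.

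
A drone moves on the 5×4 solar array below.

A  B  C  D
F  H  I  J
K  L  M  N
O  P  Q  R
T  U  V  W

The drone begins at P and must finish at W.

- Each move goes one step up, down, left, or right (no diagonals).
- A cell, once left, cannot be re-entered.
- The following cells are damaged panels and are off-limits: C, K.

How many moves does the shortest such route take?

3

The Manhattan distance from P to W is |4−5| + |2−4| = 3, so at least 3 moves are needed.
A route of 3 moves achieves this: P → U → V → W.
Since 3 matches the lower bound, it is optimal.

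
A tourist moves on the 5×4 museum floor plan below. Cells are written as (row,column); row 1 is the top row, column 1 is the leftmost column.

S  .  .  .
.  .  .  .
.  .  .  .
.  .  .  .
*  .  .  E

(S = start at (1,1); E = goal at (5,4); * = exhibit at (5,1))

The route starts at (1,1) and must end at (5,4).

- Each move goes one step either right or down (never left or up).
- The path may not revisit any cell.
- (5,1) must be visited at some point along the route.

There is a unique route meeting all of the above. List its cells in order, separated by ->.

Moves only go right or down, so the column and row indices never decrease.
Route from (1,1): down 4 to (5,1), right 3 to (5,4) — 7 moves in all.
Check: all required cells visited.

(1,1) -> (2,1) -> (3,1) -> (4,1) -> (5,1) -> (5,2) -> (5,3) -> (5,4)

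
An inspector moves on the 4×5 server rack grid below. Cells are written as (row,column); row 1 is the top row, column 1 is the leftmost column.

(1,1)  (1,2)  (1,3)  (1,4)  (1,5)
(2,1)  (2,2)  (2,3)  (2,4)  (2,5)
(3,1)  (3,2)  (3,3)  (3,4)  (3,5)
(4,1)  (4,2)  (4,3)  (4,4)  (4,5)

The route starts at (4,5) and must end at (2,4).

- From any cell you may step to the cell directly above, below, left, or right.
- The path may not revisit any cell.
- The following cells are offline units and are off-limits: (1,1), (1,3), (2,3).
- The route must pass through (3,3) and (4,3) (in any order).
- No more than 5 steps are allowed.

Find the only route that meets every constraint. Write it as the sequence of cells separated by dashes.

The budget equals the shortest possible length, so every move has to be on a shortest route through the required cells.
Route from (4,5): 2× left (reaching (4,3)), up to (3,3), right to (3,4), up to (2,4) — 5 moves in all.
Check: all required cells visited; 5 ≤ 5 moves.

(4,5) - (4,4) - (4,3) - (3,3) - (3,4) - (2,4)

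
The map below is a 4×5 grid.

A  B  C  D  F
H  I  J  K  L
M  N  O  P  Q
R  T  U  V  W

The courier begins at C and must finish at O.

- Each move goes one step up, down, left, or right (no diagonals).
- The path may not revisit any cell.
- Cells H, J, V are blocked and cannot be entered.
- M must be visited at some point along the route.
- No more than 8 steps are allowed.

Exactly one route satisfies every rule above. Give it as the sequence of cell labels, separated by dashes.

C - B - I - N - M - R - T - U - O

Any route must reach M and still end at O within 8 moves, so the order of the required stops is forced.
Route from C: left 1 to B, down 2 to N, left 1 to M, down 1 to R, right 2 to U, up 1 to O — 8 moves in all.
Check: all required cells visited; 8 ≤ 8 moves.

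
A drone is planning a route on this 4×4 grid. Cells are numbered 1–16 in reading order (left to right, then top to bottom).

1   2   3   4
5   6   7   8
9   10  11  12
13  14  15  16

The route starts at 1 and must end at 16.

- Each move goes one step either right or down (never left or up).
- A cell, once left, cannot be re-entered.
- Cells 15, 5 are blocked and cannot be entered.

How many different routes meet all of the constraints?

6

A right/down-only route from 1 to 16 makes exactly 3 down-moves and 3 right-moves in some order.
With no other constraints that would be C(6,3) = 20 routes.
Subtract routes through each blocked cell (inclusion–exclusion for overlaps): − through 5: 10 − through 15: 10 + through 5&15: 6 → 6.
That gives 6 routes.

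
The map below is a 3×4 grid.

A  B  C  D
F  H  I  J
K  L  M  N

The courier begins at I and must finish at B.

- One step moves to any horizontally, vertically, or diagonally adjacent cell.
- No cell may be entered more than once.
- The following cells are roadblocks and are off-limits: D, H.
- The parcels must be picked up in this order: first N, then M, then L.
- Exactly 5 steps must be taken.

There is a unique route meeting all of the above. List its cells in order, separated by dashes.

I - N - M - L - F - B

The waypoints must appear in the order N, M, L, with no cell reused.
Route from I: down-right 1 to N, left 2 to L, up-left 1 to F, up-right 1 to B — 5 moves in all.
Check: order respected (N at step 1, M at step 2, L at step 3); 5 moves as required.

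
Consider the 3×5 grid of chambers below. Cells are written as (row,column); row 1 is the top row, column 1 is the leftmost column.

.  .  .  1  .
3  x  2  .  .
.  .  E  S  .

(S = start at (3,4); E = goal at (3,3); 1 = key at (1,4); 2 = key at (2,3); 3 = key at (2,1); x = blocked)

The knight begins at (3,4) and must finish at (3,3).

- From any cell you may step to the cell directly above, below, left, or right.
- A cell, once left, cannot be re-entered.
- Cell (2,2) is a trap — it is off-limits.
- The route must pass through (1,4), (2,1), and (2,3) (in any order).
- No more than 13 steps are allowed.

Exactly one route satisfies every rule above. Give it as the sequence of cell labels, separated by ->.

(3,4) -> (3,5) -> (2,5) -> (1,5) -> (1,4) -> (2,4) -> (2,3) -> (1,3) -> (1,2) -> (1,1) -> (2,1) -> (3,1) -> (3,2) -> (3,3)

Any route must reach (1,4), (2,1), and (2,3) and still end at (3,3) within 13 moves, so the order of the required stops is forced.
Route from (3,4): right to (3,5), 2× up (reaching (1,5)), left to (1,4), down to (2,4), left to (2,3), up to (1,3), 2× left (reaching (1,1)), 2× down (reaching (3,1)), 2× right (reaching (3,3)) — 13 moves in all.
Check: all required cells visited; 13 ≤ 13 moves.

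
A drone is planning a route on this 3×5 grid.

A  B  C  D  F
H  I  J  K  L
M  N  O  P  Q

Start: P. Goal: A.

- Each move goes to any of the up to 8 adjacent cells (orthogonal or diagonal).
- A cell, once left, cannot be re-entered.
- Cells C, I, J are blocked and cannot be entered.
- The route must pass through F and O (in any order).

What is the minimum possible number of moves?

7

Any route passes through F and O in some order between P and A. Summing Chebyshev distances along each leg and taking the cheapest ordering (P → F → O → A) gives a lower bound of 2 + 2 + 2 = 6 moves.
That bound ignores the blocked cells. Measuring each leg by the fewest moves that actually steer around them (P→F: 2; F→O: 2; O→A: 3) raises the lower bound to 7.
A route of 7 moves exists: P → L → F → K → O → N → H → A.
Since 7 matches that lower bound, it is optimal.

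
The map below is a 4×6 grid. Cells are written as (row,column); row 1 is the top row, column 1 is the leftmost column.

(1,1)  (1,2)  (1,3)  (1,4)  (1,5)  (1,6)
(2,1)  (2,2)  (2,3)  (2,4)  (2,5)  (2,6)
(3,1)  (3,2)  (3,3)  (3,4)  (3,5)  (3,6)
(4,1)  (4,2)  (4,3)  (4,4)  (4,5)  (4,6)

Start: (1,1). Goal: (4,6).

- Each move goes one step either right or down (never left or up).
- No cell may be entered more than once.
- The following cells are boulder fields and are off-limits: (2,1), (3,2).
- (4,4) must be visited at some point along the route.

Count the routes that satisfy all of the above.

A right/down-only route from (1,1) to (4,6) makes exactly 3 down-moves and 5 right-moves in some order.
With no other constraints that would be C(8,3) = 56 routes.
Split at (4,4) and multiply the segment counts (each segment already excludes blocked cells): (1,1)→(4,4): 7; (4,4)→(4,6): 1; product = 7.
That gives 7 routes.

7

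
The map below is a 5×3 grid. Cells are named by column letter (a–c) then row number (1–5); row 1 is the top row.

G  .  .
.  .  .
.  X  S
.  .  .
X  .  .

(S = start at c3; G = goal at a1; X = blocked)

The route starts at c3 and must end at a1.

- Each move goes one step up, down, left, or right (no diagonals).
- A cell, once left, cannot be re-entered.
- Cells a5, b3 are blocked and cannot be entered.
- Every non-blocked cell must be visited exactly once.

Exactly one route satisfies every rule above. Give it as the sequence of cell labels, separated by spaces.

Need to visit all 13 open cells exactly once, starting at c3 and ending at a1.
Cell c5 has only two open neighbours (c4 and b5), so the path must pass straight through it: one of those is the cell it's entered from and the other is where it exits.
Route from c3: 2× down (reaching c5), left to b5, up to b4, left to a4, 2× up (reaching a2), 2× right (reaching c2), up to c1, 2× left (reaching a1) — 12 moves in all.
Check: all 13 open cells covered.

c3 c4 c5 b5 b4 a4 a3 a2 b2 c2 c1 b1 a1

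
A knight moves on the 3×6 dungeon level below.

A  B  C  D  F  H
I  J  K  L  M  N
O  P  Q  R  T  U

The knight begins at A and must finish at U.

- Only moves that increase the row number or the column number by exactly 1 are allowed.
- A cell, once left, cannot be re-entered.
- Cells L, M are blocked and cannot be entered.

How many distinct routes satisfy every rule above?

7

A right/down-only route from A to U makes exactly 2 down-moves and 5 right-moves in some order.
With no other constraints that would be C(7,2) = 21 routes.
Subtract routes through each blocked cell (inclusion–exclusion for overlaps): − through L: 12 − through M: 10 + through L&M: 8 → 7.
That gives 7 routes.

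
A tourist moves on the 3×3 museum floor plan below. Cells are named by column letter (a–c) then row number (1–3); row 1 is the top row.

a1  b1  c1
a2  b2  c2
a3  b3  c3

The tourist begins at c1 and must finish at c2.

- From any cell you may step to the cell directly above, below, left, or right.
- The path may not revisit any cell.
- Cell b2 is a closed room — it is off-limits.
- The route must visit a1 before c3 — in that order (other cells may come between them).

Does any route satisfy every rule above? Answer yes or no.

yes

One route that works: c1 → b1 → a1 → a2 → a3 → b3 → c3 → c2.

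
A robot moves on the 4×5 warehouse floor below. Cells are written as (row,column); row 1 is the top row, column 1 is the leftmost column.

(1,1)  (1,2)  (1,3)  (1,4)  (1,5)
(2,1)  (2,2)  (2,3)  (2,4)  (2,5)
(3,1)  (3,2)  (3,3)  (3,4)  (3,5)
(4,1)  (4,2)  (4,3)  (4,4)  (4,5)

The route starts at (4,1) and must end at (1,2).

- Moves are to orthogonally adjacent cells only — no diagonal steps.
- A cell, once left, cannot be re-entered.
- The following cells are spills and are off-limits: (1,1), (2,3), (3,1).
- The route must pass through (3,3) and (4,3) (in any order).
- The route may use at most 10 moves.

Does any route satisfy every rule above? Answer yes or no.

yes

One route that works: (4,1) → (4,2) → (4,3) → (3,3) → (3,2) → (2,2) → (1,2).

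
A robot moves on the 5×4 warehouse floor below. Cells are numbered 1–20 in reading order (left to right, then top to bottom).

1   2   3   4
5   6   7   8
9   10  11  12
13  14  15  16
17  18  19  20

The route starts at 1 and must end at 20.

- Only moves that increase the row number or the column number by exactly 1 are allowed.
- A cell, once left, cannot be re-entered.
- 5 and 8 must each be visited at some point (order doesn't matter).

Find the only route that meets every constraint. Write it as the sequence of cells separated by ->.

1 -> 5 -> 6 -> 7 -> 8 -> 12 -> 16 -> 20

Moves only go right or down, so the column and row indices never decrease.
Route from 1: down 1 to 5, right 3 to 8, down 3 to 20 — 7 moves in all.
Check: all required cells visited.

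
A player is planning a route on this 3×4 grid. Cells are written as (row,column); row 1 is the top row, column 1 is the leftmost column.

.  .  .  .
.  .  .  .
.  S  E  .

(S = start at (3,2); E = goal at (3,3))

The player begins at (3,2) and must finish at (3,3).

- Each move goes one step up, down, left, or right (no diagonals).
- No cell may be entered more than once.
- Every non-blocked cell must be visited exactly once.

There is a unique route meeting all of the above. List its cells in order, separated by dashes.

Need to visit all 12 open cells exactly once, starting at (3,2) and ending at (3,3).
Route from (3,2): left 1 to (3,1), up 2 to (1,1), right 1 to (1,2), down 1 to (2,2), right 1 to (2,3), up 1 to (1,3), right 1 to (1,4), down 2 to (3,4), left 1 to (3,3) — 11 moves in all.
Check: all 12 open cells covered.

(3,2) - (3,1) - (2,1) - (1,1) - (1,2) - (2,2) - (2,3) - (1,3) - (1,4) - (2,4) - (3,4) - (3,3)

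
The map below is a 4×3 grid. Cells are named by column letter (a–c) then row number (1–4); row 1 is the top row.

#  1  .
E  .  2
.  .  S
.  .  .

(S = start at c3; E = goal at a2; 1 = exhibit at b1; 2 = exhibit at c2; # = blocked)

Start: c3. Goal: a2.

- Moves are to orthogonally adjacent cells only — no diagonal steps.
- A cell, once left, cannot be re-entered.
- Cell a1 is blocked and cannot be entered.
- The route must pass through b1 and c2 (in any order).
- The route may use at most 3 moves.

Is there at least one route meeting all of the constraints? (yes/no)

no

Even ignoring the no-revisit rule, getting from c3 to a2, taking the cheapest ordering c3 → c2 → b1 → a2 needs at least 1 + 2 + 2 = 5 moves (Manhattan distance per leg), which exceeds the 3-move limit.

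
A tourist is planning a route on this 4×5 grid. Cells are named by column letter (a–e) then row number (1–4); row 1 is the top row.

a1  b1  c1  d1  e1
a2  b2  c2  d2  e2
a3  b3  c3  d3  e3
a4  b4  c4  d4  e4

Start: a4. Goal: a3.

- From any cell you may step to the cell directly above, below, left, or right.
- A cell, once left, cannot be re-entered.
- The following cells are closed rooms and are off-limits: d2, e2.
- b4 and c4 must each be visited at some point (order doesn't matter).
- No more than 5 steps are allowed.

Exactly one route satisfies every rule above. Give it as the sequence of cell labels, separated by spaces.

a4 b4 c4 c3 b3 a3

The 5-move cap with required stops at b4, c4 leaves no slack for detours.
Route from a4: 2× right (reaching c4), up to c3, 2× left (reaching a3) — 5 moves in all.
Check: all required cells visited; 5 ≤ 5 moves.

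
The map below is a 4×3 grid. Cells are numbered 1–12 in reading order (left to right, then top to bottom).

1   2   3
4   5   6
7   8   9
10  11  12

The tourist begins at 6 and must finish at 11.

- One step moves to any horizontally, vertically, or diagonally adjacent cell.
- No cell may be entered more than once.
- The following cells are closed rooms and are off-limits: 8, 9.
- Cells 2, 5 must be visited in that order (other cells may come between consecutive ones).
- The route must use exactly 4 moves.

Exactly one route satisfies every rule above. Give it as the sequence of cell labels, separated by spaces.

The waypoints must appear in the order 2, 5, with no cell reused.
Route from 6: up-left to 2, down to 5, down-left to 7, down-right to 11 — 4 moves in all.
Check: order respected (2 at step 1, 5 at step 2); 4 moves as required.

6 2 5 7 11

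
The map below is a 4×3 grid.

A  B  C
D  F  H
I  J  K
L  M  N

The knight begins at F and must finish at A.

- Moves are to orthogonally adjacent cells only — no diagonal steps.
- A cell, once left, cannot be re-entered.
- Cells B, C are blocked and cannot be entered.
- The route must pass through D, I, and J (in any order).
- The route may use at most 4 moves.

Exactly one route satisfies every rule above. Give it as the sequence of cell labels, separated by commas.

The 4-move cap with required stops at D, I, J leaves no slack for detours.
Route from F: down to J, left to I, 2× up (reaching A) — 4 moves in all.
Check: all required cells visited; 4 ≤ 4 moves.

F, J, I, D, A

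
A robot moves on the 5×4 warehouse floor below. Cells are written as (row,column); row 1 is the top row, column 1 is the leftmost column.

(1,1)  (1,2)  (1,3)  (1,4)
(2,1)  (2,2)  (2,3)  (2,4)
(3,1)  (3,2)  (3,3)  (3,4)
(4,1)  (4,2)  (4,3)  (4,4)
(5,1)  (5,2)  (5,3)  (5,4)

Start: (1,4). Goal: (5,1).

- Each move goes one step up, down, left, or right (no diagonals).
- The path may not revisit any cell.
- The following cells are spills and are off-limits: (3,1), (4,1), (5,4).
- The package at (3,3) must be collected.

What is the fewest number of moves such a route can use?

Any route passes through (3,3) somewhere between (1,4) and (5,1). Summing Manhattan distances along the two legs ((1,4) → (3,3) → (5,1)) gives a lower bound of 3 + 4 = 7 moves.
A route of 7 moves achieves this: (1,4) → (2,4) → (3,4) → (3,3) → (4,3) → (5,3) → (5,2) → (5,1).
Since 7 matches the lower bound, it is optimal.

7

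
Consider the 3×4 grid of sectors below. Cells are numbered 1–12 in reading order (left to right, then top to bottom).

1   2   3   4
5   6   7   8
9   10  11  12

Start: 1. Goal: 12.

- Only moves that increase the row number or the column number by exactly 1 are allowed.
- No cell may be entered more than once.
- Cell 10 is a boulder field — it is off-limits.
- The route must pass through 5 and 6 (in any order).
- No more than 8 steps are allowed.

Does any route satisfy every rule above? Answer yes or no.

yes

One route that works: 1 → 5 → 6 → 7 → 11 → 12.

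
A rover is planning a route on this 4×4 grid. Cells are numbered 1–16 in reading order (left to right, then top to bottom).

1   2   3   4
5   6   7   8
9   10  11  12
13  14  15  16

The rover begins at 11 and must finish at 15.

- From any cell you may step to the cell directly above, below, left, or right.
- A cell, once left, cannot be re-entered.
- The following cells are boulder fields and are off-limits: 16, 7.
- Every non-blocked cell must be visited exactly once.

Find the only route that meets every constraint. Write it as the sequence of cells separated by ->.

11 -> 12 -> 8 -> 4 -> 3 -> 2 -> 1 -> 5 -> 6 -> 10 -> 9 -> 13 -> 14 -> 15

Need to visit all 14 open cells exactly once, starting at 11 and ending at 15.
Cell 3 has only two open neighbours (2 and 4), so the path must pass straight through it: one of those is the cell it's entered from and the other is where it exits.
Route from 11: right 1 to 12, up 2 to 4, left 3 to 1, down 1 to 5, right 1 to 6, down 1 to 10, left 1 to 9, down 1 to 13, right 2 to 15 — 13 moves in all.
Check: all 14 open cells covered.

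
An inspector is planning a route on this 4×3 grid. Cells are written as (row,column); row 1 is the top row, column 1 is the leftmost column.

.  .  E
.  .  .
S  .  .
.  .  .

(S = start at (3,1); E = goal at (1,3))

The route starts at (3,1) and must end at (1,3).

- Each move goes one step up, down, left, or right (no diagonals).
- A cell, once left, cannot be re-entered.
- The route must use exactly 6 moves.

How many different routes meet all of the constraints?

9

Need simple routes of exactly 6 moves from (3,1) to (1,3) (Manhattan distance 4, so 1 moves are spent on a detour and 1 undoing it).
Branch systematically from the start, pruning whenever the remaining move budget drops below the Manhattan distance to (1,3) or differs from it in parity. Grouping the completions by first move — via (2,1): 2; via (4,1): 4; via (3,2): 3 — and summing: 2 + 4 + 3 = 9.
That gives 9 routes.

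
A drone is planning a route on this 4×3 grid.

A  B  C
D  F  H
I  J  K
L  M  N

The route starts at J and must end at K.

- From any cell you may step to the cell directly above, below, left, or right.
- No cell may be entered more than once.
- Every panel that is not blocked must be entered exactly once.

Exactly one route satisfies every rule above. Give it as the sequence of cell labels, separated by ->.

Need to visit all 12 open cells exactly once, starting at J and ending at K.
Cell C has only two open neighbours (H and B), so the path must pass straight through it: one of those is the cell it's entered from and the other is where it exits.
Route from J: up to F, right to H, up to C, 2× left (reaching A), 3× down (reaching L), 2× right (reaching N), up to K — 11 moves in all.
Check: all 12 open cells covered.

J -> F -> H -> C -> B -> A -> D -> I -> L -> M -> N -> K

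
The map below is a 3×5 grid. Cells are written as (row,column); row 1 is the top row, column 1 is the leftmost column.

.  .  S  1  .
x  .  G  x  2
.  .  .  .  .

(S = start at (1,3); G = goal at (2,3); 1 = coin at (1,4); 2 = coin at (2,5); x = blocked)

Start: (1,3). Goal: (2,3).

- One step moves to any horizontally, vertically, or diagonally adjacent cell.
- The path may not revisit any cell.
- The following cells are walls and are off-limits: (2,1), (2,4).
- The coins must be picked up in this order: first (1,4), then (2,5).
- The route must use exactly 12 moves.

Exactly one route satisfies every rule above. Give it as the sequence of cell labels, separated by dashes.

(1,3) - (1,4) - (1,5) - (2,5) - (3,5) - (3,4) - (3,3) - (3,2) - (3,1) - (2,2) - (1,1) - (1,2) - (2,3)

The waypoints must appear in the order (1,4), (2,5), with no cell reused.
Route from (1,3): right 2 to (1,5), down 2 to (3,5), left 4 to (3,1), up-right 1 to (2,2), up-left 1 to (1,1), right 1 to (1,2), down-right 1 to (2,3) — 12 moves in all.
Check: order respected (1 at step 1, 2 at step 3); 12 moves as required.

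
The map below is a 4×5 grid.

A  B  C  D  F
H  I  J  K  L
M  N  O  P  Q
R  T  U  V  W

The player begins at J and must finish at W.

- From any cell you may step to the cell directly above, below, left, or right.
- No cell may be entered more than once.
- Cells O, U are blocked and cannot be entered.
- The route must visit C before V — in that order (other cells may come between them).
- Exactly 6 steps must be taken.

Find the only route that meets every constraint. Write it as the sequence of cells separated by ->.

The waypoints must appear in the order C, V, with no cell reused.
Route from J: up to C, right to D, 3× down (reaching V), right to W — 6 moves in all.
Check: order respected (C at step 1, V at step 5); 6 moves as required.

J -> C -> D -> K -> P -> V -> W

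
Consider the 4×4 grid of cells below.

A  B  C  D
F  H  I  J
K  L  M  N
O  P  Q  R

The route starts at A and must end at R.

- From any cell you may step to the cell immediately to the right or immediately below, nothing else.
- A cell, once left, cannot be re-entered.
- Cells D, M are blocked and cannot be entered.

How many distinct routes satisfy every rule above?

A right/down-only route from A to R makes exactly 3 down-moves and 3 right-moves in some order.
With no other constraints that would be C(6,3) = 20 routes.
Subtract routes through each blocked cell (inclusion–exclusion for overlaps): − through D: 1 − through M: 12 → 7.
That gives 7 routes.

7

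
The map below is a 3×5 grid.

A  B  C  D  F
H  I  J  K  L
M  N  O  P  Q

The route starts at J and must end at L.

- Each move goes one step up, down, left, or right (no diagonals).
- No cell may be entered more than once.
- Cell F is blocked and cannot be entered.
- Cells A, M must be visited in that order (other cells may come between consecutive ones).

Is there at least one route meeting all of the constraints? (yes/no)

One route that works: J → C → B → A → H → M → N → O → P → K → L.

yes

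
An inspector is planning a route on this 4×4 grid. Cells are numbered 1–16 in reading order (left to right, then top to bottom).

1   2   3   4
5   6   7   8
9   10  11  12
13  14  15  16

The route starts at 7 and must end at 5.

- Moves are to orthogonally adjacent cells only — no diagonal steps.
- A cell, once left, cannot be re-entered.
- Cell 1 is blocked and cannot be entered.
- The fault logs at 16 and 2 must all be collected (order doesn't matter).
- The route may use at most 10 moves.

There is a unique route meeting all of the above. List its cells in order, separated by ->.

7 -> 11 -> 15 -> 16 -> 12 -> 8 -> 4 -> 3 -> 2 -> 6 -> 5

The 10-move cap with required stops at 16, 2 leaves no slack for detours.
Route from 7: down 2 to 15, right 1 to 16, up 3 to 4, left 2 to 2, down 1 to 6, left 1 to 5 — 10 moves in all.
Check: all required cells visited; 10 ≤ 10 moves.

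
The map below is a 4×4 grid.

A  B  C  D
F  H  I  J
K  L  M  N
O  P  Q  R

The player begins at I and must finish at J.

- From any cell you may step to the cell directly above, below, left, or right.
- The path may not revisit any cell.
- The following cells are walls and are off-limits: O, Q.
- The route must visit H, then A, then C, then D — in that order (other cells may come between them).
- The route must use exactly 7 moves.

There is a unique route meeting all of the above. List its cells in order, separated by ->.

The waypoints must appear in the order H, A, C, D, with no cell reused.
Route from I: left 2 to F, up 1 to A, right 3 to D, down 1 to J — 7 moves in all.
Check: order respected (H at step 1, A at step 3, C at step 5, D at step 6); 7 moves as required.

I -> H -> F -> A -> B -> C -> D -> J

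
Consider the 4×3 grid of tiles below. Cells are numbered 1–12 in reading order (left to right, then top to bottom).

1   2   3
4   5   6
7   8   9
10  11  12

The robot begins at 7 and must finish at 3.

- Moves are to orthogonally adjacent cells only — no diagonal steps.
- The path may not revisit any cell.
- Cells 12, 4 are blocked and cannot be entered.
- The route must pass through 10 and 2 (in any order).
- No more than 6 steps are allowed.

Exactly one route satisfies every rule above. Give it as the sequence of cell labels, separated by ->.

The 6-move cap with required stops at 10, 2 leaves no slack for detours.
Route from 7: down 1 to 10, right 1 to 11, up 3 to 2, right 1 to 3 — 6 moves in all.
Check: all required cells visited; 6 ≤ 6 moves.

7 -> 10 -> 11 -> 8 -> 5 -> 2 -> 3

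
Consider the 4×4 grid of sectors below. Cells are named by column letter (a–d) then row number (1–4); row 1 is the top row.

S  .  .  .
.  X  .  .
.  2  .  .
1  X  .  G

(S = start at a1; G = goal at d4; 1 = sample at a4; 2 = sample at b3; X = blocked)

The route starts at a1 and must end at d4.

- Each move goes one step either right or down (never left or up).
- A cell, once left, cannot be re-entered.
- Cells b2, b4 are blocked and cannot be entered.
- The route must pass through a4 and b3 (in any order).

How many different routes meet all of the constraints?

0

A right/down-only route from a1 to d4 makes exactly 3 down-moves and 3 right-moves in some order.
With no other constraints that would be C(6,3) = 20 routes.
a4 is below but to the left of b3: going b3 → a4 would need a leftward move and a4 → b3 an upward move, so no right/down-only route can visit both required cells.
No route satisfies every constraint, so the count is 0.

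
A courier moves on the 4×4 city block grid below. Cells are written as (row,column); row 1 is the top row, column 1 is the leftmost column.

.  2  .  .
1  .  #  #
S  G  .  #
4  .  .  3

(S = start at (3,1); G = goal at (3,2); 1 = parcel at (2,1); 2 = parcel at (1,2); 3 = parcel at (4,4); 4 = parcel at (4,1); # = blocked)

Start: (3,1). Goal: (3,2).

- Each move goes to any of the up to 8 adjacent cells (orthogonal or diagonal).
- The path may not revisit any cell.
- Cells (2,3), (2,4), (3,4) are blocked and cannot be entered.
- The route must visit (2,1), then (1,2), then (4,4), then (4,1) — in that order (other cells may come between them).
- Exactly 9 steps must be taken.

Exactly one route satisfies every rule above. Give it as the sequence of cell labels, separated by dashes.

(3,1) - (2,1) - (1,2) - (2,2) - (3,3) - (4,4) - (4,3) - (4,2) - (4,1) - (3,2)

The waypoints must appear in the order (2,1), (1,2), (4,4), (4,1), with no cell reused.
Route from (3,1): up to (2,1), up-right to (1,2), down to (2,2), 2× down-right (reaching (4,4)), 3× left (reaching (4,1)), up-right to (3,2) — 9 moves in all.
Check: order respected (1 at step 1, 2 at step 2, 3 at step 5, 4 at step 8); 9 moves as required.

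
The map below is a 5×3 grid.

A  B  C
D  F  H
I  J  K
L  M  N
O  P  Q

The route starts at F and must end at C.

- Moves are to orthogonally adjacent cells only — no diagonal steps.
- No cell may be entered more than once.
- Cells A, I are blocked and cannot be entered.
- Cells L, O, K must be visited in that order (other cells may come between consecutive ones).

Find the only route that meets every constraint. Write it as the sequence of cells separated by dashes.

F - J - M - L - O - P - Q - N - K - H - C

The waypoints must appear in the order L, O, K, with no cell reused.
Route from F: down 2 to M, left 1 to L, down 1 to O, right 2 to Q, up 4 to C — 10 moves in all.
Check: order respected (L at step 3, O at step 4, K at step 8).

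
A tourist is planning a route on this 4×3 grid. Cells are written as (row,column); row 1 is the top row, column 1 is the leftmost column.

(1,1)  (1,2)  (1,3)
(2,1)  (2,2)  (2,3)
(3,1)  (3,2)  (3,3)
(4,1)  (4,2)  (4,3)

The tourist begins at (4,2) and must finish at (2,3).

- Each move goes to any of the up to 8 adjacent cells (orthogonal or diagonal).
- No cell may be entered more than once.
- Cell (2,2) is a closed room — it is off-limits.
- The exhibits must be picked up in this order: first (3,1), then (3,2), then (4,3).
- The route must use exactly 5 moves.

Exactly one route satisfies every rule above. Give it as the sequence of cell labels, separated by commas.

The waypoints must appear in the order (3,1), (3,2), (4,3), with no cell reused.
Route from (4,2): up-left to (3,1), right to (3,2), down-right to (4,3), 2× up (reaching (2,3)) — 5 moves in all.
Check: order respected ((3,1) at step 1, (3,2) at step 2, (4,3) at step 3); 5 moves as required.

(4,2), (3,1), (3,2), (4,3), (3,3), (2,3)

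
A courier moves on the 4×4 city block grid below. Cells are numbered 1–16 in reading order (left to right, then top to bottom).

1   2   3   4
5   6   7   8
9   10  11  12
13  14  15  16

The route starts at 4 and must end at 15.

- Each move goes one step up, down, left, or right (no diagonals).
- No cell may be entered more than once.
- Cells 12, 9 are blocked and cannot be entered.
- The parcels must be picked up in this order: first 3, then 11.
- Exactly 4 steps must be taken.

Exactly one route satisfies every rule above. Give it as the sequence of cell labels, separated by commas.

The waypoints must appear in the order 3, 11, with no cell reused.
Route from 4: left to 3, 3× down (reaching 15) — 4 moves in all.
Check: order respected (3 at step 1, 11 at step 3); 4 moves as required.

4, 3, 7, 11, 15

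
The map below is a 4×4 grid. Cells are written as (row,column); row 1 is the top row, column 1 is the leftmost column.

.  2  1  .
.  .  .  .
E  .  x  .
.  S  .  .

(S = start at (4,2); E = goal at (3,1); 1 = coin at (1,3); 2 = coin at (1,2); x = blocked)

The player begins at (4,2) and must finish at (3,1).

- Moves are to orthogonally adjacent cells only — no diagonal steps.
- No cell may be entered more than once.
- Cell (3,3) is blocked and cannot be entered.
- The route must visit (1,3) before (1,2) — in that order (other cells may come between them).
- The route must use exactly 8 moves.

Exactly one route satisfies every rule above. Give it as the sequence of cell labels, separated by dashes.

(4,2) - (3,2) - (2,2) - (2,3) - (1,3) - (1,2) - (1,1) - (2,1) - (3,1)

The waypoints must appear in the order (1,3), (1,2), with no cell reused.
Route from (4,2): up 2 to (2,2), right 1 to (2,3), up 1 to (1,3), left 2 to (1,1), down 2 to (3,1) — 8 moves in all.
Check: order respected (1 at step 4, 2 at step 5); 8 moves as required.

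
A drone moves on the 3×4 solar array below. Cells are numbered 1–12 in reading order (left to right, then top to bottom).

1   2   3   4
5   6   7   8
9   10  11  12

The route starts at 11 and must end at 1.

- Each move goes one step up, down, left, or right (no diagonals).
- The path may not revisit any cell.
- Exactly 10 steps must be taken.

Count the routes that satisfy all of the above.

5

Need simple routes of exactly 10 moves from 11 to 1 (Manhattan distance 4, so 3 moves are spent on a detour and 3 undoing it).
Enumerating: 11 7 8 4 3 2 6 10 9 5 1 | 11 10 9 5 6 7 8 4 3 2 1 | 11 12 8 4 3 7 6 10 9 5 1 | 11 12 8 4 3 2 6 10 9 5 1 | 11 12 8 7 3 2 6 10 9 5 1.
That gives 5 routes.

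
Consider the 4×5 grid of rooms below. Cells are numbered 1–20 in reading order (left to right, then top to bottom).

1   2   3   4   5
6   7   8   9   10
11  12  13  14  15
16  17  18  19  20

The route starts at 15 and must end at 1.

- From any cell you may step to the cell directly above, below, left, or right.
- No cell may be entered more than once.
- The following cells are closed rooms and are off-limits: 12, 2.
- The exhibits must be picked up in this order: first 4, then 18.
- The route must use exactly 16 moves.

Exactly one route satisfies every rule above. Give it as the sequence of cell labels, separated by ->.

The waypoints must appear in the order 4, 18, with no cell reused.
Route from 15: down 1 to 20, left 1 to 19, up 2 to 9, right 1 to 10, up 1 to 5, left 2 to 3, down 3 to 18, left 2 to 16, up 3 to 1 — 16 moves in all.
Check: order respected (4 at step 7, 18 at step 11); 16 moves as required.

15 -> 20 -> 19 -> 14 -> 9 -> 10 -> 5 -> 4 -> 3 -> 8 -> 13 -> 18 -> 17 -> 16 -> 11 -> 6 -> 1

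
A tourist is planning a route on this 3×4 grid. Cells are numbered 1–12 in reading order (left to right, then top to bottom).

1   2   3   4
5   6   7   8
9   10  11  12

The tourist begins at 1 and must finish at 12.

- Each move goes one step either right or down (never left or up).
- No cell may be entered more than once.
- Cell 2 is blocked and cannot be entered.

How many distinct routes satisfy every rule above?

A right/down-only route from 1 to 12 makes exactly 2 down-moves and 3 right-moves in some order.
With no other constraints that would be C(5,2) = 10 routes.
Subtract routes through each blocked cell (inclusion–exclusion for overlaps): − through 2: 6 → 4.
That gives 4 routes.

4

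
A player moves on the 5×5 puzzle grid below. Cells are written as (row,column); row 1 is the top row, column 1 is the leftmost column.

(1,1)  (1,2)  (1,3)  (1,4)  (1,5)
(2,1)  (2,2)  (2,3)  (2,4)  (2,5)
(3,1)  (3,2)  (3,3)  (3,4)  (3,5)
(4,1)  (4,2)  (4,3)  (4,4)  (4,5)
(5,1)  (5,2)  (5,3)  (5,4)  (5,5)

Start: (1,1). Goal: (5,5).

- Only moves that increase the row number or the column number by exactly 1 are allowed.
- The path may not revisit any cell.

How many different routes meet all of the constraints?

A right/down-only route from (1,1) to (5,5) makes exactly 4 down-moves and 4 right-moves in some order.
With no other constraints that would be C(8,4) = 70 routes.
That gives 70 routes.

70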